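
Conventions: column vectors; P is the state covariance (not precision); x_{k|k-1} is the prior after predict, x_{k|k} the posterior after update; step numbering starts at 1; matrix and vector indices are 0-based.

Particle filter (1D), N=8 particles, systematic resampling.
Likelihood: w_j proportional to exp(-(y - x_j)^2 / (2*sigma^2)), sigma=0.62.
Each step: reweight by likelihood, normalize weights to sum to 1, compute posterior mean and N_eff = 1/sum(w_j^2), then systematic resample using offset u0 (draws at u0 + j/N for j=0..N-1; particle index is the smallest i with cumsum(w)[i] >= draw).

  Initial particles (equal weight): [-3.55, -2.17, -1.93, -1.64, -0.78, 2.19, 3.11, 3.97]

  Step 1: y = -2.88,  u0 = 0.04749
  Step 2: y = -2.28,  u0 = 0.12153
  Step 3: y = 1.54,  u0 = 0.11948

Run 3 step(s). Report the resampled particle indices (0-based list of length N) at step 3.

step 1: w=[0.3658, 0.3405, 0.2028, 0.0888, 0.0021, 0.0000, 0.0000, 0.0000]  mean=-2.5762  Neff=3.3470  idx=[0, 0, 0, 1, 1, 1, 2, 3]
step 2: w=[0.0258, 0.0258, 0.0258, 0.2068, 0.2068, 0.2068, 0.1791, 0.1233]  mean=-2.1684  Neff=5.6331  idx=[3, 3, 4, 5, 5, 6, 6, 7]
step 3: w=[0.0072, 0.0072, 0.0072, 0.0072, 0.0072, 0.0675, 0.0675, 0.8292]  mean=-1.6982  Neff=1.4350  idx=[6, 7, 7, 7, 7, 7, 7, 7]

resampled_idx = [6, 7, 7, 7, 7, 7, 7, 7]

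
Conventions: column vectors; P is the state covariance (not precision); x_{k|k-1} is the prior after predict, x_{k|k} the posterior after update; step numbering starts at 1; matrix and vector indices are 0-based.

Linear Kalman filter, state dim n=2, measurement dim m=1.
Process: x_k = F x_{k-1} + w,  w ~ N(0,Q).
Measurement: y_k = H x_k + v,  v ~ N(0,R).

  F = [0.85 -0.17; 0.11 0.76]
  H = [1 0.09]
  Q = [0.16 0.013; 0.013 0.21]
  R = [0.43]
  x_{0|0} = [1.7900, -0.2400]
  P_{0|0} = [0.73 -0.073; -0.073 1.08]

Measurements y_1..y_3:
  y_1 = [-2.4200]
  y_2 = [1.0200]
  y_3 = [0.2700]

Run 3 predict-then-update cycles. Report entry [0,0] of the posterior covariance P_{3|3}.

step 1: x^-=[1.5623, 0.0145]  P^-=[0.7397 -0.1041; -0.1041 0.8304]  S=[1.1577]  K=[0.6309; -0.0253]  nu=[-3.9836]  x^+=[-0.9508, 0.1154]  P^+=[0.2790 -0.0856; -0.0856 0.8297]
step 2: x^-=[-0.8278, -0.0169]  P^-=[0.4103 -0.1218; -0.1218 0.6783]  S=[0.8238]  K=[0.4847; -0.0737]  nu=[1.8493]  x^+=[0.0685, -0.1532]  P^+=[0.2167 -0.0923; -0.0923 0.6738]
step 3: x^-=[0.0843, -0.1089]  P^-=[0.3627 -0.1117; -0.1117 0.5864]  S=[0.7774]  K=[0.4537; -0.0758]  nu=[0.1955]  x^+=[0.1730, -0.1237]  P^+=[0.2027 -0.0850; -0.0850 0.5819]

P_post[0,0] = 0.2027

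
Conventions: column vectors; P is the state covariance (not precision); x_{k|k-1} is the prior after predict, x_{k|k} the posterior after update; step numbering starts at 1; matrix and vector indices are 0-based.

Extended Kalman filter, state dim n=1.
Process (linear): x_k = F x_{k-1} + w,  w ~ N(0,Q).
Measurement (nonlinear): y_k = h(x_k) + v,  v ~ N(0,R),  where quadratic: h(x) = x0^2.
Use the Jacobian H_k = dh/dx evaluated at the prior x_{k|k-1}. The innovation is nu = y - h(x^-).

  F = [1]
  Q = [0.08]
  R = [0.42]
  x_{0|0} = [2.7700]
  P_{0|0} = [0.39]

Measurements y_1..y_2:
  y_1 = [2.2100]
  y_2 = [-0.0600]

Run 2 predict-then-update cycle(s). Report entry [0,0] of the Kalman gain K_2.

K[0,0] = 0.2055

step 1: x^-=[2.7700]  P^-=[0.4700]  H_jac=[5.5400]  S=[14.8451]  K=[0.1754]  nu=[-5.4629]  x^+=[1.8118]  P^+=[0.0133]
step 2: x^-=[1.8118]  P^-=[0.0933]  H_jac=[3.6236]  S=[1.6451]  K=[0.2055]  nu=[-3.3427]  x^+=[1.1249]  P^+=[0.0238]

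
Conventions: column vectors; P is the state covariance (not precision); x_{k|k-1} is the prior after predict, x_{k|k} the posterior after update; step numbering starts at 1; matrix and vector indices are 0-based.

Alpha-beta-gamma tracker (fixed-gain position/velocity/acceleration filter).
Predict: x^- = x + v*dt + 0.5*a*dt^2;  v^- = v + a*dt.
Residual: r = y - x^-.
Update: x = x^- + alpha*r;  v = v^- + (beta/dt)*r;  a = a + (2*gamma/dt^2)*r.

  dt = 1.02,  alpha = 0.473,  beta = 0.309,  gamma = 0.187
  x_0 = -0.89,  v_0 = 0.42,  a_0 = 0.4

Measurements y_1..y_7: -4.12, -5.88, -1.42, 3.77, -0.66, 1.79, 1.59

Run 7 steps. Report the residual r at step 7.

step 1: x_pred=-0.2535  r=-3.8665  x^+=-2.0824  v^+=-0.3433  a^+=-0.9899
step 2: x_pred=-2.9475  r=-2.9325  x^+=-4.3346  v^+=-2.2414  a^+=-2.0441
step 3: x_pred=-7.6841  r=6.2641  x^+=-4.7212  v^+=-2.4287  a^+=0.2077
step 4: x_pred=-7.0904  r=10.8604  x^+=-1.9534  v^+=1.0733  a^+=4.1118
step 5: x_pred=1.2802  r=-1.9402  x^+=0.3625  v^+=4.6795  a^+=3.4143
step 6: x_pred=6.9117  r=-5.1217  x^+=4.4892  v^+=6.6105  a^+=1.5732
step 7: x_pred=12.0503  r=-10.4603  x^+=7.1026  v^+=5.0463  a^+=-2.1871

resid = -10.4603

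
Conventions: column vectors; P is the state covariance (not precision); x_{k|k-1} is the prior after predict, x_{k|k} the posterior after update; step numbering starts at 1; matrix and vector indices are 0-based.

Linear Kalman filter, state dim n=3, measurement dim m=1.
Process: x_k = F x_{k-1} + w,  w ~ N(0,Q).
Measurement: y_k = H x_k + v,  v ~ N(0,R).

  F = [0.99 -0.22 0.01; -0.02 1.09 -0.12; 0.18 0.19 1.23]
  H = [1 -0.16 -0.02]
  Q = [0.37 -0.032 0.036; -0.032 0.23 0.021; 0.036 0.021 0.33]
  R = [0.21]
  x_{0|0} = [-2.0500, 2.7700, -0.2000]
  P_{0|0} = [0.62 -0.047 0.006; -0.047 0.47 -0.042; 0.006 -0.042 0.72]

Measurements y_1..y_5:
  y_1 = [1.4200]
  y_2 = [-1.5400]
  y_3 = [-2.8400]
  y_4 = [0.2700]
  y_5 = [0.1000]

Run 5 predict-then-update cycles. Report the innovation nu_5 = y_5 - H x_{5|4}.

innov = [0.9790]

step 1: x^-=[-2.6409, 3.0843, -0.0887]  P^-=[1.0213 -0.2111 0.1473; -0.2111 0.8121 -0.0548; 0.1473 -0.0548 1.4362]  S=[1.3139]  K=[0.8007; -0.2587; 0.0969]  nu=[4.5526]  x^+=[1.0045, 1.9066, 0.3526]  P^+=[0.1788 0.0611 0.0453; 0.0611 0.7242 -0.0219; 0.0453 -0.0219 1.4238]
step 2: x^-=[0.5785, 2.0158, 0.9768]  P^-=[0.5548 -0.1509 0.1253; -0.1509 1.1142 -0.0590; 0.1253 -0.0590 2.5300]  S=[0.8373]  K=[0.6885; -0.3918; 0.1006]  nu=[-1.7764]  x^+=[-0.6446, 2.7117, 0.7982]  P^+=[0.1579 0.0749 0.0674; 0.0749 0.9857 -0.0260; 0.0674 -0.0260 2.5216]
step 3: x^-=[-1.2268, 2.8729, 1.3809]  P^-=[0.5416 -0.2023 0.1542; -0.2023 1.4414 -0.1706; 0.1542 -0.1706 4.2084]  S=[0.8476]  K=[0.6735; -0.5068; 0.1149]  nu=[-1.1260]  x^+=[-1.9851, 3.4435, 1.2516]  P^+=[0.1571 0.0869 0.0887; 0.0869 1.2237 -0.1213; 0.0887 -0.1213 4.1972]
step 4: x^-=[-2.7103, 3.6429, 1.8364]  P^-=[0.5480 -0.2545 0.2181; -0.2545 1.7728 -0.4928; 0.2181 -0.4928 6.7177]  S=[0.8757]  K=[0.6674; -0.6032; 0.1857]  nu=[3.5998]  x^+=[-0.3078, 1.4713, 2.5048]  P^+=[0.1580 0.0981 0.1096; 0.0981 1.4541 -0.3947; 0.1096 -0.3947 6.6875]
step 5: x^-=[-0.6034, 1.3093, 3.3051]  P^-=[0.5571 -0.3133 0.3399; -0.3133 2.1535 -1.1719; 0.3399 -1.1719 10.3759]  S=[0.9056]  K=[0.6631; -0.7006; 0.3533]  nu=[0.9790]  x^+=[0.0458, 0.6234, 3.6509]  P^+=[0.1590 0.1073 0.1278; 0.1073 1.7090 -0.9478; 0.1278 -0.9478 10.2629]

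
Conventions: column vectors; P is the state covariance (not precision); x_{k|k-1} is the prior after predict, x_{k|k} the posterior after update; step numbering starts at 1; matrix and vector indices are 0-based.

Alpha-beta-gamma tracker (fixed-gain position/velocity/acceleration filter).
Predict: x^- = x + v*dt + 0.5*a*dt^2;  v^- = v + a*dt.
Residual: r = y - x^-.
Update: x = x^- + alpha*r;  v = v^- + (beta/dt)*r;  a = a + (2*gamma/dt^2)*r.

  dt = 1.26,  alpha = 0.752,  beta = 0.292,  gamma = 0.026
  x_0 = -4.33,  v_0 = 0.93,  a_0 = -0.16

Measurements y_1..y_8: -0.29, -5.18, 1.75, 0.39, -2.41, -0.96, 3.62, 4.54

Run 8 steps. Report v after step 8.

v_post = 0.9741

step 1: x_pred=-3.2852  r=2.9952  x^+=-1.0328  v^+=1.4225  a^+=-0.0619
step 2: x_pred=0.7104  r=-5.8904  x^+=-3.7192  v^+=-0.0205  a^+=-0.2548
step 3: x_pred=-3.9473  r=5.6973  x^+=0.3371  v^+=0.9787  a^+=-0.0682
step 4: x_pred=1.5161  r=-1.1261  x^+=0.6693  v^+=0.6318  a^+=-0.1051
step 5: x_pred=1.3819  r=-3.7919  x^+=-1.4696  v^+=-0.3794  a^+=-0.2293
step 6: x_pred=-2.1297  r=1.1697  x^+=-1.2501  v^+=-0.3973  a^+=-0.1910
step 7: x_pred=-1.9022  r=5.5222  x^+=2.2505  v^+=0.6419  a^+=-0.0101
step 8: x_pred=3.0512  r=1.4888  x^+=4.1708  v^+=0.9741  a^+=0.0386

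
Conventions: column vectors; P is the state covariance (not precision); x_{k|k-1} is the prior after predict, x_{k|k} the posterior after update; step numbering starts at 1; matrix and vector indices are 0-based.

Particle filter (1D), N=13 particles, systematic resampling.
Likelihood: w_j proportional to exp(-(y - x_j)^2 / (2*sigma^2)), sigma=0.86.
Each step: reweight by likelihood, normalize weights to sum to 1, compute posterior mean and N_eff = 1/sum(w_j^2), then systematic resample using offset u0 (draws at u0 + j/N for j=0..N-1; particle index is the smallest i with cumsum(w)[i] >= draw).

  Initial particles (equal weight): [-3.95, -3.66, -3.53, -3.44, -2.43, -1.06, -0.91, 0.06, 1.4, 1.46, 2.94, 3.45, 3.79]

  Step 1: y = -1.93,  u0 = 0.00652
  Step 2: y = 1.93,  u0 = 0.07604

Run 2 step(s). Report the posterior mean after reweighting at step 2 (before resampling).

step 1: w=[0.0244, 0.0509, 0.0683, 0.0825, 0.3254, 0.2310, 0.1907, 0.0265, 0.0002, 0.0002, 0.0000, 0.0000, 0.0000]  mean=-2.0145  Neff=4.7409  idx=[0, 2, 3, 4, 4, 4, 4, 4, 5, 5, 5, 6, 6]
step 2: w=[0.0000, 0.0000, 0.0000, 0.0002, 0.0002, 0.0002, 0.0002, 0.0002, 0.1511, 0.1511, 0.1511, 0.2729, 0.2729]  mean=-0.9793  Neff=4.5983  idx=[8, 9, 9, 10, 10, 11, 11, 11, 11, 12, 12, 12, 12]

post_mean = -0.9793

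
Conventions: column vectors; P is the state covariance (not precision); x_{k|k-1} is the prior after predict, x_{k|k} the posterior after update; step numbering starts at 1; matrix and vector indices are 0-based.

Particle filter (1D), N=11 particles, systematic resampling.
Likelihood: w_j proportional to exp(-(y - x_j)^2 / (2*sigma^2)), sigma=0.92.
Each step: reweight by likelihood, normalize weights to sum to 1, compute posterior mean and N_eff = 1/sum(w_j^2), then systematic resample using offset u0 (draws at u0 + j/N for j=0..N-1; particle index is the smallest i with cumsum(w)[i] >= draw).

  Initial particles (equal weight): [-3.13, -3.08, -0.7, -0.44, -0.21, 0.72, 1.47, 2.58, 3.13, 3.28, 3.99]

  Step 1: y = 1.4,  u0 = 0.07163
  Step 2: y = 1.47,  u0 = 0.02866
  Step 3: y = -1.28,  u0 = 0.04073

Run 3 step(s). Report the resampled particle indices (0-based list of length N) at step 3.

resampled_idx = [0, 0, 1, 1, 1, 2, 2, 3, 3, 4, 8]

step 1: w=[0.0000, 0.0000, 0.0252, 0.0461, 0.0736, 0.2591, 0.3396, 0.1496, 0.0581, 0.0422, 0.0065]  mean=1.3645  Neff=4.5827  idx=[4, 5, 5, 5, 6, 6, 6, 6, 7, 7, 9]
step 2: w=[0.0253, 0.0963, 0.0963, 0.0963, 0.1342, 0.1342, 0.1342, 0.1342, 0.0648, 0.0648, 0.0194]  mean=1.3898  Neff=9.1513  idx=[1, 1, 2, 3, 4, 5, 5, 6, 7, 7, 9]
step 3: w=[0.2113, 0.2113, 0.2113, 0.2113, 0.0258, 0.0258, 0.0258, 0.0258, 0.0258, 0.0258, 0.0003]  mean=0.8365  Neff=5.4783  idx=[0, 0, 1, 1, 1, 2, 2, 3, 3, 4, 8]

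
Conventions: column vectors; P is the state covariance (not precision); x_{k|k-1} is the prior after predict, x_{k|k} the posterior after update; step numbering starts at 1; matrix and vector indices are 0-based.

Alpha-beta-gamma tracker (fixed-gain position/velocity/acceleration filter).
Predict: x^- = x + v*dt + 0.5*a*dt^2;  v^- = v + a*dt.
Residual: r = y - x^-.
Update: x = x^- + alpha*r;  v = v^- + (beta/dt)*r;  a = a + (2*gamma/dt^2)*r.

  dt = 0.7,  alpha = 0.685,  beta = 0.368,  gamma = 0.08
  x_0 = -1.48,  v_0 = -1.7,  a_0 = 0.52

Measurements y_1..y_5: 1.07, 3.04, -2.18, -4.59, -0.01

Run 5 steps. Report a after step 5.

a_post = -0.1378

step 1: x_pred=-2.5426  r=3.6126  x^+=-0.0680  v^+=0.5632  a^+=1.6996
step 2: x_pred=0.7427  r=2.2973  x^+=2.3163  v^+=2.9607  a^+=2.4498
step 3: x_pred=4.9890  r=-7.1690  x^+=0.0782  v^+=0.9067  a^+=0.1089
step 4: x_pred=0.7396  r=-5.3296  x^+=-2.9112  v^+=-1.8190  a^+=-1.6314
step 5: x_pred=-4.5842  r=4.5742  x^+=-1.4509  v^+=-0.5562  a^+=-0.1378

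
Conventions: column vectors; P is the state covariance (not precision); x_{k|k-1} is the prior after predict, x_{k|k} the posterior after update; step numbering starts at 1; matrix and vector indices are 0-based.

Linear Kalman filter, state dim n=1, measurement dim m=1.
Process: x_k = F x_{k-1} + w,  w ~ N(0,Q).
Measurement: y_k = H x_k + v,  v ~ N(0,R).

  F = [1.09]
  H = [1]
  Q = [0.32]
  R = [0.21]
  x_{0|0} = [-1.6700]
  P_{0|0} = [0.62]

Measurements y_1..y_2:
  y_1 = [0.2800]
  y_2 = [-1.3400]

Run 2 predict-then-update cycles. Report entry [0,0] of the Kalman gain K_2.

K[0,0] = 0.7155

step 1: x^-=[-1.8203]  P^-=[1.0566]  S=[1.2666]  K=[0.8342]  nu=[2.1003]  x^+=[-0.0682]  P^+=[0.1752]
step 2: x^-=[-0.0744]  P^-=[0.5281]  S=[0.7381]  K=[0.7155]  nu=[-1.2656]  x^+=[-0.9799]  P^+=[0.1503]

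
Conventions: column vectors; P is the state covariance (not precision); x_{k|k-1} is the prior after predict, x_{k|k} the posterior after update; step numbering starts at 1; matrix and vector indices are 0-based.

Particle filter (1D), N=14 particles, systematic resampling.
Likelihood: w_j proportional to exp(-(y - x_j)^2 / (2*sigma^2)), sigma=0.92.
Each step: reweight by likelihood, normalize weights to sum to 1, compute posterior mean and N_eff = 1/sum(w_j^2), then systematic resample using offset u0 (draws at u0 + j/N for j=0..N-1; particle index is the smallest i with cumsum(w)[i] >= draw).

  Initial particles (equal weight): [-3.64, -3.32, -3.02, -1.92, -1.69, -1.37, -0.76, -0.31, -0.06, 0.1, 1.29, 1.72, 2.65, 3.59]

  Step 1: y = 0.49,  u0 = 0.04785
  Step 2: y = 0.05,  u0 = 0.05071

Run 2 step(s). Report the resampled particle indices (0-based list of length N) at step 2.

resampled_idx = [1, 2, 3, 3, 4, 5, 5, 6, 7, 8, 8, 9, 10, 12]

step 1: w=[0.0000, 0.0000, 0.0002, 0.0077, 0.0143, 0.0307, 0.0942, 0.1625, 0.1983, 0.2167, 0.1625, 0.0970, 0.0151, 0.0008]  mean=0.2254  Neff=6.2966  idx=[5, 6, 7, 7, 8, 8, 8, 9, 9, 9, 10, 10, 11, 11]
step 2: w=[0.0304, 0.0679, 0.0926, 0.0926, 0.0993, 0.0993, 0.0993, 0.0998, 0.0998, 0.0998, 0.0403, 0.0403, 0.0193, 0.0193]  mean=0.0317  Neff=11.6071  idx=[1, 2, 3, 3, 4, 5, 5, 6, 7, 8, 8, 9, 10, 12]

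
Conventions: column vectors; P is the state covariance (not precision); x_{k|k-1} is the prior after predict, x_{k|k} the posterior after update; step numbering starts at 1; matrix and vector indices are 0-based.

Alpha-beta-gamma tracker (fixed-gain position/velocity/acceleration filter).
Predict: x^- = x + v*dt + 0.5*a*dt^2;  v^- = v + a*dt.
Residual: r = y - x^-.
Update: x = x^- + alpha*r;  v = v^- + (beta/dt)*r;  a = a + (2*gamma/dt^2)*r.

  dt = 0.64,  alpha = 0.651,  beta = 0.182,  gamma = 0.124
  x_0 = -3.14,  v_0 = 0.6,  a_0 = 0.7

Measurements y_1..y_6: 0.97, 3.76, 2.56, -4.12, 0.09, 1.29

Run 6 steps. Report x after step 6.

step 1: x_pred=-2.6126  r=3.5826  x^+=-0.2803  v^+=2.0668  a^+=2.8692
step 2: x_pred=1.6300  r=2.1300  x^+=3.0166  v^+=4.5088  a^+=4.1588
step 3: x_pred=6.7540  r=-4.1940  x^+=4.0237  v^+=5.9778  a^+=1.6195
step 4: x_pred=8.1811  r=-12.3011  x^+=0.1731  v^+=3.5161  a^+=-5.8285
step 5: x_pred=1.2297  r=-1.1397  x^+=0.4878  v^+=-0.5382  a^+=-6.5186
step 6: x_pred=-1.1917  r=2.4817  x^+=0.4239  v^+=-4.0044  a^+=-5.0160

x_post = 0.4239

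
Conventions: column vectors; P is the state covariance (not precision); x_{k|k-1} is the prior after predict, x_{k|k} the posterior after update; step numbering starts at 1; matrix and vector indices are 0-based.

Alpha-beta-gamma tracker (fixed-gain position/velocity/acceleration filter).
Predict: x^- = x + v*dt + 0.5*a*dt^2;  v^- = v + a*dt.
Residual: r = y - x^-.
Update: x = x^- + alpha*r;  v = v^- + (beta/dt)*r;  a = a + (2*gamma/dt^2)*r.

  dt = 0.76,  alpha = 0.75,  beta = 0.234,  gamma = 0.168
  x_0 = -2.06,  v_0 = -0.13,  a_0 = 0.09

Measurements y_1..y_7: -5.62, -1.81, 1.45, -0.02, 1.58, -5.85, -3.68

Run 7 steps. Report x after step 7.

x_post = -3.5240

step 1: x_pred=-2.1328  r=-3.4872  x^+=-4.7482  v^+=-1.1353  a^+=-1.9386
step 2: x_pred=-6.1709  r=4.3609  x^+=-2.9002  v^+=-1.2659  a^+=0.5982
step 3: x_pred=-3.6895  r=5.1395  x^+=0.1651  v^+=0.7712  a^+=3.5880
step 4: x_pred=1.7874  r=-1.8074  x^+=0.4319  v^+=2.9416  a^+=2.5366
step 5: x_pred=3.4000  r=-1.8200  x^+=2.0350  v^+=4.3090  a^+=1.4778
step 6: x_pred=5.7366  r=-11.5866  x^+=-2.9533  v^+=1.8647  a^+=-5.2623
step 7: x_pred=-3.0559  r=-0.6241  x^+=-3.5240  v^+=-2.3268  a^+=-5.6253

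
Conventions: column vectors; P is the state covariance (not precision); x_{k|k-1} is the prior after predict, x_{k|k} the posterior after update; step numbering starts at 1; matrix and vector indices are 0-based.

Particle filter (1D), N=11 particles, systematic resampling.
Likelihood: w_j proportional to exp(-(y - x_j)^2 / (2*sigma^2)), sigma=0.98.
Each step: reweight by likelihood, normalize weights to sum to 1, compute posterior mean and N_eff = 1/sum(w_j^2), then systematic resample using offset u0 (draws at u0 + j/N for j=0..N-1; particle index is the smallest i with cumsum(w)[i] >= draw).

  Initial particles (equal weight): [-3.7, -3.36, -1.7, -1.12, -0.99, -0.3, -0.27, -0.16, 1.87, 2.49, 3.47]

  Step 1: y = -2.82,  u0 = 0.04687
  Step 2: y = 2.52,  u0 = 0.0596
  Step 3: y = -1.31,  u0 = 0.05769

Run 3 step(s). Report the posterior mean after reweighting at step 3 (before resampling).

step 1: w=[0.2630, 0.3382, 0.2049, 0.0874, 0.0688, 0.0144, 0.0133, 0.0099, 0.0000, 0.0000, 0.0000]  mean=-2.6333  Neff=4.1949  idx=[0, 0, 0, 1, 1, 1, 1, 2, 2, 3, 4]
step 2: w=[0.0000, 0.0000, 0.0000, 0.0000, 0.0000, 0.0000, 0.0000, 0.0332, 0.0332, 0.3560, 0.5776]  mean=-1.0834  Neff=2.1617  idx=[8, 9, 9, 9, 10, 10, 10, 10, 10, 10, 10]
step 3: w=[0.0879, 0.0934, 0.0934, 0.0934, 0.0903, 0.0903, 0.0903, 0.0903, 0.0903, 0.0903, 0.0903]  mean=-1.0889  Neff=10.9963  idx=[0, 1, 2, 3, 4, 5, 6, 7, 8, 9, 10]

post_mean = -1.0889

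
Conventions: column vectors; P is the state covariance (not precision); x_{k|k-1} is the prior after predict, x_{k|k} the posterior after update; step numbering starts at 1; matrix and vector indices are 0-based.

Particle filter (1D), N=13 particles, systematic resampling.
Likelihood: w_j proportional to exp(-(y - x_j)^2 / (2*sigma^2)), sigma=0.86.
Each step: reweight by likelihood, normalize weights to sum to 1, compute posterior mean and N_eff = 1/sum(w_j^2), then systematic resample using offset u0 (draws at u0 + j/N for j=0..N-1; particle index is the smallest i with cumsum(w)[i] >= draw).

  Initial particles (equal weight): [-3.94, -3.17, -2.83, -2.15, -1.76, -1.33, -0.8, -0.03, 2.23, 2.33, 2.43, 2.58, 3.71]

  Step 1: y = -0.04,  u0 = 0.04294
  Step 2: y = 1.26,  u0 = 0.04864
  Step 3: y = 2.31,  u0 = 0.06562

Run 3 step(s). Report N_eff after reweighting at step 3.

step 1: w=[0.0000, 0.0006, 0.0023, 0.0217, 0.0596, 0.1429, 0.2979, 0.4402, 0.0135, 0.0099, 0.0071, 0.0042, 0.0000]  mean=-0.5200  Neff=3.2538  idx=[4, 5, 5, 6, 6, 6, 6, 7, 7, 7, 7, 7, 8]
step 2: w=[0.0009, 0.0045, 0.0045, 0.0236, 0.0236, 0.0236, 0.0236, 0.1351, 0.1351, 0.1351, 0.1351, 0.1351, 0.2203]  mean=0.3819  Neff=7.0404  idx=[4, 7, 7, 8, 8, 9, 10, 10, 11, 11, 12, 12, 12]
step 3: w=[0.0005, 0.0077, 0.0077, 0.0077, 0.0077, 0.0077, 0.0077, 0.0077, 0.0077, 0.0077, 0.3101, 0.3101, 0.3101]  mean=2.0723  Neff=3.4595  idx=[9, 10, 10, 10, 10, 11, 11, 11, 11, 12, 12, 12, 12]

N_eff = 3.4595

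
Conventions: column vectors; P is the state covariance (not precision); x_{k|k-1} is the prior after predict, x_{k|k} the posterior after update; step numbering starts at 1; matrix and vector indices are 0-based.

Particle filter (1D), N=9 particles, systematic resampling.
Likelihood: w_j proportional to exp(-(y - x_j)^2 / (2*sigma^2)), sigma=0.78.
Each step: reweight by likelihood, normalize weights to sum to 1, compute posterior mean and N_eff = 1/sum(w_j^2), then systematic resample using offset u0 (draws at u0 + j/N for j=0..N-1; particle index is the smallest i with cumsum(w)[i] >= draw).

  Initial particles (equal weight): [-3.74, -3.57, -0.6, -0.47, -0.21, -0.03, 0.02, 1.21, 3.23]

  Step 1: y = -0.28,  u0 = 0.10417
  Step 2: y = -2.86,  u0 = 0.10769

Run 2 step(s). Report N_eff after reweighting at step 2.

N_eff = 4.5139

step 1: w=[0.0000, 0.0000, 0.1866, 0.1971, 0.2022, 0.1928, 0.1885, 0.0327, 0.0000]  mean=-0.2096  Neff=5.3098  idx=[2, 3, 3, 4, 4, 5, 5, 6, 7]
step 2: w=[0.3462, 0.2106, 0.2106, 0.0718, 0.0718, 0.0319, 0.0319, 0.0252, 0.0000]  mean=-0.4372  Neff=4.5139  idx=[0, 0, 0, 1, 1, 2, 3, 4, 7]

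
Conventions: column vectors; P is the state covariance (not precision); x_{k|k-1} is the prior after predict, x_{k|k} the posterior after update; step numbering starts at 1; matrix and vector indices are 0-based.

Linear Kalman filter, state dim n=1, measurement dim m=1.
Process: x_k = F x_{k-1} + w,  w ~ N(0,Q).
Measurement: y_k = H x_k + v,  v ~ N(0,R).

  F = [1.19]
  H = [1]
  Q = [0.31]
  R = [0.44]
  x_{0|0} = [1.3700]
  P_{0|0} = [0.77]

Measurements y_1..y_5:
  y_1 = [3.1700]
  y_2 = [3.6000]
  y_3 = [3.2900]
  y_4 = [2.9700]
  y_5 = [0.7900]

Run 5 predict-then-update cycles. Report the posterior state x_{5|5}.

step 1: x^-=[1.6303]  P^-=[1.4004]  S=[1.8404]  K=[0.7609]  nu=[1.5397]  x^+=[2.8019]  P^+=[0.3348]
step 2: x^-=[3.3342]  P^-=[0.7841]  S=[1.2241]  K=[0.6406]  nu=[0.2658]  x^+=[3.5045]  P^+=[0.2818]
step 3: x^-=[4.1703]  P^-=[0.7091]  S=[1.1491]  K=[0.6171]  nu=[-0.8803]  x^+=[3.6271]  P^+=[0.2715]
step 4: x^-=[4.3162]  P^-=[0.6945]  S=[1.1345]  K=[0.6122]  nu=[-1.3462]  x^+=[3.4921]  P^+=[0.2694]
step 5: x^-=[4.1556]  P^-=[0.6914]  S=[1.1314]  K=[0.6111]  nu=[-3.3656]  x^+=[2.0988]  P^+=[0.2689]

x_post = [2.0988]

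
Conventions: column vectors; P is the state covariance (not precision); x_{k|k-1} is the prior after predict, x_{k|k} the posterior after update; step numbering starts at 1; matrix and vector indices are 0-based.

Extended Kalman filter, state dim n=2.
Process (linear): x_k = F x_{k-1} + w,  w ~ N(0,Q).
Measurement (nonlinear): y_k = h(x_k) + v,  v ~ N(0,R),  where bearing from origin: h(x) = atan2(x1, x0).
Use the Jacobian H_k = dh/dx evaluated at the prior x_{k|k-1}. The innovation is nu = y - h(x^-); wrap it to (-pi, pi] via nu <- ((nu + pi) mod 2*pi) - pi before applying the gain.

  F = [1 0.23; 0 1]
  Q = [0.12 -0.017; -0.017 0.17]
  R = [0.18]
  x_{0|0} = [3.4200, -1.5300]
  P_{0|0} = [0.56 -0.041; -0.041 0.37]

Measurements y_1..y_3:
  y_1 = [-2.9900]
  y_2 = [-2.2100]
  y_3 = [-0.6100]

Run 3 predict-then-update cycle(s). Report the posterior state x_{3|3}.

step 1: x^-=[3.0681, -1.5300]  P^-=[0.6807 0.0271; 0.0271 0.5400]  H_jac=[0.1302 0.2610]  S=[0.2302]  K=[0.4157; 0.6277]  nu=[-2.5274]  x^+=[2.0175, -3.1165]  P^+=[0.6409 -0.0330; -0.0330 0.4493]
step 2: x^-=[1.3007, -3.1165]  P^-=[0.7695 0.0534; 0.0534 0.6193]  H_jac=[0.2733 0.1141]  S=[0.2489]  K=[0.8695; 0.3425]  nu=[-1.0346]  x^+=[0.4011, -3.4708]  P^+=[0.5814 -0.0207; -0.0207 0.5901]
step 3: x^-=[-0.3972, -3.4708]  P^-=[0.7231 0.0980; 0.0980 0.7601]  H_jac=[0.2844 -0.0325]  S=[0.2375]  K=[0.8525; 0.0132]  nu=[1.0747]  x^+=[0.5190, -3.4566]  P^+=[0.5505 0.0953; 0.0953 0.7601]

x_post = [0.5190, -3.4566]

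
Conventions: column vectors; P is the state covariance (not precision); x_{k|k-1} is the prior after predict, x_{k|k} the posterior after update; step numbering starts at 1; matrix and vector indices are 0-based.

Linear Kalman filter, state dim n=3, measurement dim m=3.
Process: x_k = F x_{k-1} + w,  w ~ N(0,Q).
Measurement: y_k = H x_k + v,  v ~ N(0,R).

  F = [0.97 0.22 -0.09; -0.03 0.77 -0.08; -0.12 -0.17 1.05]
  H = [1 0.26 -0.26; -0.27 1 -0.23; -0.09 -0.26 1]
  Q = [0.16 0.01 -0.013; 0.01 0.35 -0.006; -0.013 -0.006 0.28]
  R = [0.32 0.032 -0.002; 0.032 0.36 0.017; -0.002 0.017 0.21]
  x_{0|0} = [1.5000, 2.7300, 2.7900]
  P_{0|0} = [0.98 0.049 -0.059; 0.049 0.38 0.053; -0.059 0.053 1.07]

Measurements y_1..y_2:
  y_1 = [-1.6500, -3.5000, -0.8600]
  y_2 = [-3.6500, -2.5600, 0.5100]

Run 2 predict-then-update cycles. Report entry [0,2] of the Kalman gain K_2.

K[0,2] = 0.0427

step 1: x^-=[1.8045, 1.8339, 2.2854]  P^-=[1.1383 0.0896 -0.2994; 0.0896 0.5740 -0.1015; -0.2994 -0.1015 1.4827]  S=[1.8133 0.1262 -0.8939; 0.1262 1.0565 -0.4803; -0.8939 -0.4803 1.8516]  K=[0.7335 -0.1949 0.0739; 0.1443 0.5593 0.0750; 0.0251 0.0423 0.8527]  nu=[-3.3371, -4.3210, -2.5062]  x^+=[0.0137, -1.2524, -0.1179]  P^+=[0.2316 0.0259 0.0383; 0.0259 0.2345 0.0883; 0.0383 0.0883 0.2061]
step 2: x^-=[-0.2516, -0.9553, 0.0875]  P^-=[0.3918 0.0531 -0.0120; 0.0531 0.4787 0.0163; -0.0120 0.0163 0.4773]  S=[0.8080 0.1253 -0.2157; 0.1253 0.8548 -0.1885; -0.2157 -0.1885 0.7190]  K=[0.5370 -0.1277 0.0427; 0.1392 0.5232 0.0218; 0.0101 0.0414 0.6733]  nu=[-3.1273, -1.6525, 0.1515]  x^+=[-1.7134, -2.2520, 0.0893]  P^+=[0.1685 0.0237 0.0270; 0.0237 0.2160 0.0715; 0.0270 0.0715 0.1631]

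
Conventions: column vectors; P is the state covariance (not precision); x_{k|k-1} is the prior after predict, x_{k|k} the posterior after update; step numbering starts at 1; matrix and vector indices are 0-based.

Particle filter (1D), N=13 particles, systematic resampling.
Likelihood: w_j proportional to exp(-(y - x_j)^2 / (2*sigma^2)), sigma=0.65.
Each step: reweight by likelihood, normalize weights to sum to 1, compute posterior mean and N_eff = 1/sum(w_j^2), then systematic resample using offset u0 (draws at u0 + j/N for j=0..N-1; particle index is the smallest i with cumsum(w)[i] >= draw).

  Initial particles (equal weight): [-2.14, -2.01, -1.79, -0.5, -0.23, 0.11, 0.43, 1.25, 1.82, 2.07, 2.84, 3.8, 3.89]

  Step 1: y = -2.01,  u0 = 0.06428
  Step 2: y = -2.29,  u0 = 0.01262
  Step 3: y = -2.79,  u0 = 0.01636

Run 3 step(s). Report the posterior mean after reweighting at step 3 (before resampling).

post_mean = -2.0401

step 1: w=[0.3244, 0.3310, 0.3126, 0.0223, 0.0078, 0.0016, 0.0003, 0.0000, 0.0000, 0.0000, 0.0000, 0.0000, 0.0000]  mean=-1.9318  Neff=3.1940  idx=[0, 0, 0, 0, 1, 1, 1, 1, 2, 2, 2, 2, 3]
step 2: w=[0.0924, 0.0924, 0.0924, 0.0924, 0.0865, 0.0865, 0.0865, 0.0865, 0.0706, 0.0706, 0.0706, 0.0706, 0.0021]  mean=-1.9927  Neff=11.9049  idx=[0, 0, 1, 2, 3, 4, 5, 6, 6, 7, 8, 10, 11]
step 3: w=[0.0950, 0.0950, 0.0950, 0.0950, 0.0950, 0.0762, 0.0762, 0.0762, 0.0762, 0.0762, 0.0480, 0.0480, 0.0480]  mean=-2.0401  Neff=12.3343  idx=[0, 0, 1, 2, 3, 4, 5, 6, 7, 8, 9, 10, 11]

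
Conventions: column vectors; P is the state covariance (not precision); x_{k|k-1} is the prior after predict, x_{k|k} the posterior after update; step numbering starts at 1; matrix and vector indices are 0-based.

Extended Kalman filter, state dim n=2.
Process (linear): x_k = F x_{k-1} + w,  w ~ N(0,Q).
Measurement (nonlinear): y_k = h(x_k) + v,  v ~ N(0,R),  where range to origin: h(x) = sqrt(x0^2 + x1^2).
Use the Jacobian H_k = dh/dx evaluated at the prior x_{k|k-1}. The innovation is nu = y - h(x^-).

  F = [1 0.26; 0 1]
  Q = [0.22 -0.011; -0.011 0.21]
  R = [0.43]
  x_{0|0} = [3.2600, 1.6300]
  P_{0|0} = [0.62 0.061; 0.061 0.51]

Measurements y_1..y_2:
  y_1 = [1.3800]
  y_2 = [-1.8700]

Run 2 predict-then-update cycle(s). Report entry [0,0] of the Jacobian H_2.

step 1: x^-=[3.6838, 1.6300]  P^-=[0.9062 0.1826; 0.1826 0.7200]  H_jac=[0.9145 0.4046]  S=[1.4408]  K=[0.6264; 0.3181]  nu=[-2.6483]  x^+=[2.0248, 0.7876]  P^+=[0.3408 -0.1045; -0.1045 0.5742]
step 2: x^-=[2.2296, 0.7876]  P^-=[0.5453 0.0338; 0.0338 0.7842]  H_jac=[0.9429 0.3331]  S=[1.0230]  K=[0.5136; 0.2865]  nu=[-4.2346]  x^+=[0.0548, -0.4255]  P^+=[0.2754 -0.1167; -0.1167 0.7003]

H_jac[0,0] = 0.9429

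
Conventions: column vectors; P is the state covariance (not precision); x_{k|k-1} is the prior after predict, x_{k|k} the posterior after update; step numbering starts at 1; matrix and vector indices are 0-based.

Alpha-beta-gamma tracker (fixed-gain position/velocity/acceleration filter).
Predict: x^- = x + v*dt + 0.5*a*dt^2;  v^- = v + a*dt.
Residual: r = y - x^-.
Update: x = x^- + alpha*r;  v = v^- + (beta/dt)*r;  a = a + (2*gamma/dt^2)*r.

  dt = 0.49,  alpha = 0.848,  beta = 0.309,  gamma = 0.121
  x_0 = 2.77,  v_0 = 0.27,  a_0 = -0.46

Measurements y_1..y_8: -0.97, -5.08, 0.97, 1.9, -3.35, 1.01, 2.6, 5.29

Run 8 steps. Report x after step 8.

x_post = 5.3348

step 1: x_pred=2.8471  r=-3.8171  x^+=-0.3898  v^+=-2.3625  a^+=-4.3073
step 2: x_pred=-2.0645  r=-3.0155  x^+=-4.6216  v^+=-6.3747  a^+=-7.3466
step 3: x_pred=-8.6272  r=9.5972  x^+=-0.4888  v^+=-3.9224  a^+=2.3265
step 4: x_pred=-2.1315  r=4.0315  x^+=1.2872  v^+=-0.2401  a^+=6.3899
step 5: x_pred=1.9367  r=-5.2867  x^+=-2.5464  v^+=-0.4429  a^+=1.0614
step 6: x_pred=-2.6360  r=3.6460  x^+=0.4558  v^+=2.3764  a^+=4.7363
step 7: x_pred=2.1888  r=0.4112  x^+=2.5375  v^+=4.9565  a^+=5.1507
step 8: x_pred=5.5845  r=-0.2945  x^+=5.3348  v^+=7.2946  a^+=4.8539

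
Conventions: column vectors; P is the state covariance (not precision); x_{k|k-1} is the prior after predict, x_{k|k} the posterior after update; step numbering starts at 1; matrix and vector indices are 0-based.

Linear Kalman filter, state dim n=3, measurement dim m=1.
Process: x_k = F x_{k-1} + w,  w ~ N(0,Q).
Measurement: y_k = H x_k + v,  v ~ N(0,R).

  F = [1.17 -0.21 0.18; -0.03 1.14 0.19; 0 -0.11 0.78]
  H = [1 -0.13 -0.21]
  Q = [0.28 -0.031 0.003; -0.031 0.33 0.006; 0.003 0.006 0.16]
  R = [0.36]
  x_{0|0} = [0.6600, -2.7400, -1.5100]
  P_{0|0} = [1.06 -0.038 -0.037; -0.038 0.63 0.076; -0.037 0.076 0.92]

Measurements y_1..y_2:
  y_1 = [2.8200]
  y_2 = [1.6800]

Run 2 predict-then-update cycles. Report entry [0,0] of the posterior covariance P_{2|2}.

step 1: x^-=[1.0758, -3.4303, -0.8764]  P^-=[1.7860 -0.2340 0.1039; -0.2340 1.2189 0.1301; 0.1039 0.1301 0.7143]  S=[2.2224]  K=[0.8075; -0.1889; -0.0284]  nu=[1.1142]  x^+=[1.9755, -3.6407, -0.9080]  P^+=[0.3369 0.1050 0.1548; 0.1050 1.1396 0.1182; 0.1548 0.1182 0.7125]
step 2: x^-=[2.9125, -4.3822, -0.3078]  P^-=[0.8191 -0.0975 0.2354; -0.0975 1.8793 0.0680; 0.2354 0.0680 0.5870]  S=[1.1670]  K=[0.6704; -0.3051; 0.0885]  nu=[-1.8668]  x^+=[1.6609, -3.8126, -0.4730]  P^+=[0.2946 0.1412 0.1662; 0.1412 1.7706 0.0995; 0.1662 0.0995 0.5779]

P_post[0,0] = 0.2946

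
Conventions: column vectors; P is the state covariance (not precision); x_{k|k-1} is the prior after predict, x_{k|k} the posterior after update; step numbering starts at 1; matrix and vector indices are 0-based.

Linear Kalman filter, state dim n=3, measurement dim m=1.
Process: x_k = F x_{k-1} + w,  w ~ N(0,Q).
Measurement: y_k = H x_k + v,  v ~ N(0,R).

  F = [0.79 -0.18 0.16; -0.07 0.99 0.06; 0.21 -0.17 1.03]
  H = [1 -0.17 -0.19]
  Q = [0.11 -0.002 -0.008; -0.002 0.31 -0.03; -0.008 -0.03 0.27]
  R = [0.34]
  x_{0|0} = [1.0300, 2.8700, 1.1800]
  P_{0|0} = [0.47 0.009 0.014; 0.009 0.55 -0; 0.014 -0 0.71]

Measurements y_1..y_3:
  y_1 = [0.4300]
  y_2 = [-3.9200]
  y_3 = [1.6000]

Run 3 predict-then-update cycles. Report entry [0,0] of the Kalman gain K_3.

K[0,0] = 0.4817

step 1: x^-=[0.4859, 2.8400, 0.9438]  P^-=[0.4403 -0.1115 0.2141; -0.1115 0.8525 -0.0845; 0.2141 -0.0845 1.0653]  S=[0.7945]  K=[0.5268; -0.3026; 0.0328]  nu=[0.6062]  x^+=[0.8053, 2.6566, 0.9637]  P^+=[0.2198 0.0151 0.2004; 0.0151 0.7798 -0.0766; 0.2004 -0.0766 1.0644]
step 2: x^-=[0.3122, 2.6314, 0.7101]  P^-=[0.3504 -0.1349 0.4112; -0.1349 1.0663 -0.1846; 0.4112 -0.1846 1.5439]  S=[0.6547]  K=[0.4510; -0.4294; 0.2280]  nu=[-3.6499]  x^+=[-1.3338, 4.1987, -0.1219]  P^+=[0.2173 -0.0081 0.3439; -0.0081 0.9456 -0.1205; 0.3439 -0.1205 1.5099]
step 3: x^-=[-1.8290, 4.2428, -1.1194]  P^-=[0.4111 -0.1798 0.6242; -0.1798 1.2272 -0.2429; 0.6242 -0.2429 2.1003]  S=[0.6706]  K=[0.4817; -0.5104; 0.3973]  nu=[3.9376]  x^+=[0.0679, 2.2330, 0.4450]  P^+=[0.2555 -0.0149 0.4959; -0.0149 1.0525 -0.1069; 0.4959 -0.1069 1.9944]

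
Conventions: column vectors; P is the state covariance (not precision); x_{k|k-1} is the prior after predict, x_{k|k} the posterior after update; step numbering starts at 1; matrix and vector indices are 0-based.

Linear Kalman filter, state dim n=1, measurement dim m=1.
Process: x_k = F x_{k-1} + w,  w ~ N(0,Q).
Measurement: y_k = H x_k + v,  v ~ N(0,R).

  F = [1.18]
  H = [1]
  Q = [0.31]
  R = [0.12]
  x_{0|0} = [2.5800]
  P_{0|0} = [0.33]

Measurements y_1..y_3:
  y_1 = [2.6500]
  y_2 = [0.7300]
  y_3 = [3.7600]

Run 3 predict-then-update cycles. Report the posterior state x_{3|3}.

step 1: x^-=[3.0444]  P^-=[0.7695]  S=[0.8895]  K=[0.8651]  nu=[-0.3944]  x^+=[2.7032]  P^+=[0.1038]
step 2: x^-=[3.1898]  P^-=[0.4545]  S=[0.5745]  K=[0.7911]  nu=[-2.4598]  x^+=[1.2438]  P^+=[0.0949]
step 3: x^-=[1.4676]  P^-=[0.4422]  S=[0.5622]  K=[0.7865]  nu=[2.2924]  x^+=[3.2707]  P^+=[0.0944]

x_post = [3.2707]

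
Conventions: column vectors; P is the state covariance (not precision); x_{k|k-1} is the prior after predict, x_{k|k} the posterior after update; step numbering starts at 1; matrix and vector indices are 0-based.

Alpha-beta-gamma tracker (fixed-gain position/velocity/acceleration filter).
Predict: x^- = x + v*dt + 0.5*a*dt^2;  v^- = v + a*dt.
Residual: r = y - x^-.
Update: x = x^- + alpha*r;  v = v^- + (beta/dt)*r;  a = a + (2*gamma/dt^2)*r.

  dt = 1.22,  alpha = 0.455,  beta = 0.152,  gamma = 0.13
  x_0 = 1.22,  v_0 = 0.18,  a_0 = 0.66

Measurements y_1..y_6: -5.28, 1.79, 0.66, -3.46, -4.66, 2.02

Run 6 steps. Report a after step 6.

step 1: x_pred=1.9308  r=-7.2108  x^+=-1.3501  v^+=0.0868  a^+=-0.5996
step 2: x_pred=-1.6905  r=3.4805  x^+=-0.1068  v^+=-0.2111  a^+=0.0084
step 3: x_pred=-0.3581  r=1.0181  x^+=0.1051  v^+=-0.0740  a^+=0.1862
step 4: x_pred=0.1534  r=-3.6134  x^+=-1.4907  v^+=-0.2970  a^+=-0.4450
step 5: x_pred=-2.1842  r=-2.4758  x^+=-3.3107  v^+=-1.1484  a^+=-0.8775
step 6: x_pred=-5.3647  r=7.3847  x^+=-2.0047  v^+=-1.2988  a^+=0.4125

a_post = 0.4125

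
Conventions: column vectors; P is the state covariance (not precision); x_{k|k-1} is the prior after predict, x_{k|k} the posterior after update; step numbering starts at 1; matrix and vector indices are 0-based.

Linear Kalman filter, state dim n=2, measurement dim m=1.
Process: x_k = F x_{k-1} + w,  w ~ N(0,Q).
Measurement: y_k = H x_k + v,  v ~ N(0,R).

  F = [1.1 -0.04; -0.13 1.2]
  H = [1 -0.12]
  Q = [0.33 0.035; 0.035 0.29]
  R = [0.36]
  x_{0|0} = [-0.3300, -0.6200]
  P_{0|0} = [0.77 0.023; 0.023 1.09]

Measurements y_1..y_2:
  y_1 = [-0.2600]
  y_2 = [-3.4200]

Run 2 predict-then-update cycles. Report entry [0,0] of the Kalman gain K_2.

K[0,0] = 0.6296

step 1: x^-=[-0.3382, -0.7011]  P^-=[1.2614 -0.0970; -0.0970 1.8654]  S=[1.6716]  K=[0.7616; -0.1919]  nu=[-0.0059]  x^+=[-0.3427, -0.7000]  P^+=[0.2919 0.1474; 0.1474 1.8039]
step 2: x^-=[-0.3490, -0.7954]  P^-=[0.6731 0.1020; 0.1020 2.8465]  S=[1.0496]  K=[0.6296; -0.2283]  nu=[-3.1665]  x^+=[-2.3426, -0.0725]  P^+=[0.2570 0.2528; 0.2528 2.7918]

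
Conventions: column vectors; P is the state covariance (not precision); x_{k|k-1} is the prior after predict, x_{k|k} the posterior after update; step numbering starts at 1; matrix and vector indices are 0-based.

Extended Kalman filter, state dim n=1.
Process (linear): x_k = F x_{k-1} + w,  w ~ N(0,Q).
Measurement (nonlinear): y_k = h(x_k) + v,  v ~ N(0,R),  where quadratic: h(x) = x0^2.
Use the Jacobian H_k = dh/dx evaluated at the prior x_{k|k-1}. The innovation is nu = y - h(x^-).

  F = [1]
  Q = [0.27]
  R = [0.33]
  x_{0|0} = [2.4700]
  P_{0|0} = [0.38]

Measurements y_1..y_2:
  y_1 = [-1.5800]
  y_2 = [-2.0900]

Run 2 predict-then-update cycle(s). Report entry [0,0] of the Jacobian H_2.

step 1: x^-=[2.4700]  P^-=[0.6500]  H_jac=[4.9400]  S=[16.1923]  K=[0.1983]  nu=[-7.6809]  x^+=[0.9468]  P^+=[0.0132]
step 2: x^-=[0.9468]  P^-=[0.2832]  H_jac=[1.8937]  S=[1.3458]  K=[0.3986]  nu=[-2.9865]  x^+=[-0.2435]  P^+=[0.0695]

H_jac[0,0] = 1.8937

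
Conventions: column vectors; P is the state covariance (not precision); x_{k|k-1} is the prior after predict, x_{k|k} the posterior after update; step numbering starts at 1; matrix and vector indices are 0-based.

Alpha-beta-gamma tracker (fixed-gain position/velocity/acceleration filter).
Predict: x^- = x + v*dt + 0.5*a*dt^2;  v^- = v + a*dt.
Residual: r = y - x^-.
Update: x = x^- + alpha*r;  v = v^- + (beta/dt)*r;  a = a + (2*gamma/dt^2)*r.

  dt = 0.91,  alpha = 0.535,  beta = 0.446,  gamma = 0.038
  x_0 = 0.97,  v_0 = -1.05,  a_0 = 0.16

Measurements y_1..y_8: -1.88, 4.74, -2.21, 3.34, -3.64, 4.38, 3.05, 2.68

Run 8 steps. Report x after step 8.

step 1: x_pred=0.0807  r=-1.9607  x^+=-0.9683  v^+=-1.8654  a^+=-0.0200
step 2: x_pred=-2.6740  r=7.4140  x^+=1.2925  v^+=1.7501  a^+=0.6605
step 3: x_pred=3.1586  r=-5.3686  x^+=0.2864  v^+=-0.2800  a^+=0.1678
step 4: x_pred=0.1010  r=3.2390  x^+=1.8339  v^+=1.4601  a^+=0.4650
step 5: x_pred=3.3551  r=-6.9951  x^+=-0.3873  v^+=-1.5451  a^+=-0.1770
step 6: x_pred=-1.8666  r=6.2466  x^+=1.4753  v^+=1.3554  a^+=0.3963
step 7: x_pred=2.8728  r=0.1772  x^+=2.9676  v^+=1.8029  a^+=0.4126
step 8: x_pred=4.7791  r=-2.0991  x^+=3.6561  v^+=1.1496  a^+=0.2199

x_post = 3.6561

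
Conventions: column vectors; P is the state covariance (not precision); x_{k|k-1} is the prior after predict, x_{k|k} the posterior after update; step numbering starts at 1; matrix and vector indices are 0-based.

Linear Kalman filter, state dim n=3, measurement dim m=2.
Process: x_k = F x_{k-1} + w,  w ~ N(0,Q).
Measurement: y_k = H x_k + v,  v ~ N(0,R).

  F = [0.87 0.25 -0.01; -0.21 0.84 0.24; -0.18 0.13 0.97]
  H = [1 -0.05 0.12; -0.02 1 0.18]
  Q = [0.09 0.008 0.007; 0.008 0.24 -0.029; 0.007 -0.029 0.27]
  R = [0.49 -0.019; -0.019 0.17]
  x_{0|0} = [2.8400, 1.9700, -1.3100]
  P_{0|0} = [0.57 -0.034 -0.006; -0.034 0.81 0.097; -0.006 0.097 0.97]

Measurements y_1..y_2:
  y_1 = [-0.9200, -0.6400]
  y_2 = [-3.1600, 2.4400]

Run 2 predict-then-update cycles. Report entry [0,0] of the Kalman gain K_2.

step 1: x^-=[2.9764, 0.7440, -1.5258]  P^-=[0.5570 0.0523 -0.0493; 0.0523 0.9443 0.3964; -0.0493 0.3964 1.2430]  S=[1.0454 0.0371; 0.0371 1.2957]  K=[0.5243 0.0099; 0.0226 0.7824; 0.0596 0.4777]  nu=[-3.6761, -1.0498]  x^+=[1.0387, -0.1605, -2.2463]  P^+=[0.2691 0.0146 -0.0974; 0.0146 0.1493 -0.0913; -0.0974 -0.0913 0.9415]
step 2: x^-=[0.8860, -0.8920, -2.3867]  P^-=[0.3117 -0.0274 -0.1429; -0.0274 0.3793 0.1608; -0.1429 0.1608 1.1774]  S=[0.7861 -0.0537; -0.0537 0.6476]  K=[0.3722 -0.0608; 0.0088 0.6320; 0.0276 0.5823]  nu=[-3.8042, 3.7794]  x^+=[-0.7598, 1.4631, -0.2907]  P^+=[0.1979 0.0075 -0.1165; 0.0075 0.1212 -0.0765; -0.1165 -0.0765 0.9589]

K[0,0] = 0.3722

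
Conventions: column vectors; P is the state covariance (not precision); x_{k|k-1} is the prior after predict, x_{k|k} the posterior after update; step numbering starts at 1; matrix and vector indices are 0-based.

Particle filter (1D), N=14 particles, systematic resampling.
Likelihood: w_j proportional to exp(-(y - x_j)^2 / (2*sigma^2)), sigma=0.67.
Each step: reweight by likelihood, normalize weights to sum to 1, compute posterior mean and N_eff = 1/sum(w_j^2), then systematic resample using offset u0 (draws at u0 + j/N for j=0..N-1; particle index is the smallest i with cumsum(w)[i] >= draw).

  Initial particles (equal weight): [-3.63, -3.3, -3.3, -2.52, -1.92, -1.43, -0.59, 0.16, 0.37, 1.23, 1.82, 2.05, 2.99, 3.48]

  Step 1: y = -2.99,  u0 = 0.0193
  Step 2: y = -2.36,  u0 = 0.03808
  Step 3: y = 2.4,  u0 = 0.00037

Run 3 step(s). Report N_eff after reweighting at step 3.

N_eff = 2.0250

step 1: w=[0.1780, 0.2524, 0.2524, 0.2196, 0.0785, 0.0187, 0.0005, 0.0000, 0.0000, 0.0000, 0.0000, 0.0000, 0.0000, 0.0000]  mean=-3.0429  Neff=4.6769  idx=[0, 0, 0, 1, 1, 1, 2, 2, 2, 2, 3, 3, 3, 4]
step 2: w=[0.0243, 0.0243, 0.0243, 0.0547, 0.0547, 0.0547, 0.0547, 0.0547, 0.0547, 0.0547, 0.1422, 0.1422, 0.1422, 0.1179]  mean=-2.8286  Neff=10.2833  idx=[1, 3, 4, 6, 7, 8, 10, 10, 11, 11, 12, 12, 13, 13]
step 3: w=[0.0000, 0.0000, 0.0000, 0.0000, 0.0000, 0.0000, 0.0010, 0.0010, 0.0010, 0.0010, 0.0010, 0.0010, 0.4969, 0.4969]  mean=-1.9237  Neff=2.0250  idx=[6, 12, 12, 12, 12, 12, 12, 12, 13, 13, 13, 13, 13, 13]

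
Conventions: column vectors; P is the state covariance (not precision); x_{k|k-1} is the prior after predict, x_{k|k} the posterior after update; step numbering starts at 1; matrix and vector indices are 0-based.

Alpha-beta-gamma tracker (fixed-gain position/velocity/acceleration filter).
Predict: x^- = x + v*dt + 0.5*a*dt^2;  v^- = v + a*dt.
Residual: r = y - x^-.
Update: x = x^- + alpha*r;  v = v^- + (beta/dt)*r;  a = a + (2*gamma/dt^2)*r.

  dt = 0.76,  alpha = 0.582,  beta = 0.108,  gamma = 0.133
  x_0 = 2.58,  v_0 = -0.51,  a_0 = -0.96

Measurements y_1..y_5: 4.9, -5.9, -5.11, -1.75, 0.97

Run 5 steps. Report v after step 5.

v_post = -5.3491

step 1: x_pred=1.9152  r=2.9848  x^+=3.6523  v^+=-0.8154  a^+=0.4146
step 2: x_pred=3.1523  r=-9.0523  x^+=-2.1161  v^+=-1.7867  a^+=-3.7542
step 3: x_pred=-4.5583  r=-0.5517  x^+=-4.8794  v^+=-4.7184  a^+=-4.0083
step 4: x_pred=-9.6229  r=7.8729  x^+=-5.0409  v^+=-6.6459  a^+=-0.3826
step 5: x_pred=-10.2023  r=11.1723  x^+=-3.7000  v^+=-5.3491  a^+=4.7625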